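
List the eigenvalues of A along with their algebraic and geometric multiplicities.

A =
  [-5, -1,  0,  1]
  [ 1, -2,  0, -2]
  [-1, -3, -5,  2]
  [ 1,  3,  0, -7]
λ = -5: alg = 3, geom = 2; λ = -4: alg = 1, geom = 1

Step 1 — factor the characteristic polynomial to read off the algebraic multiplicities:
  χ_A(x) = (x + 4)*(x + 5)^3

Step 2 — compute geometric multiplicities via the rank-nullity identity g(λ) = n − rank(A − λI):
  rank(A − (-5)·I) = 2, so dim ker(A − (-5)·I) = n − 2 = 2
  rank(A − (-4)·I) = 3, so dim ker(A − (-4)·I) = n − 3 = 1

Summary:
  λ = -5: algebraic multiplicity = 3, geometric multiplicity = 2
  λ = -4: algebraic multiplicity = 1, geometric multiplicity = 1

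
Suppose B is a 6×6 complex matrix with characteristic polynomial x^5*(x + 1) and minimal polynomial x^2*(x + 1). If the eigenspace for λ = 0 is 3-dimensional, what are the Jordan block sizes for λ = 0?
Block sizes for λ = 0: [2, 2, 1]

Step 1 — from the characteristic polynomial, algebraic multiplicity of λ = 0 is 5. From dim ker(B − (0)·I) = 3, there are exactly 3 Jordan blocks for λ = 0.
Step 2 — from the minimal polynomial, the factor (x − 0)^2 tells us the largest block for λ = 0 has size 2.
Step 3 — with total size 5, 3 blocks, and largest block 2, the block sizes (in nonincreasing order) are [2, 2, 1].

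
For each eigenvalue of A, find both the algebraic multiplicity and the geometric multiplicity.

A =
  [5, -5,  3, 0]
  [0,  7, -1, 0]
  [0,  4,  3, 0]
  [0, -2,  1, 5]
λ = 5: alg = 4, geom = 2

Step 1 — factor the characteristic polynomial to read off the algebraic multiplicities:
  χ_A(x) = (x - 5)^4

Step 2 — compute geometric multiplicities via the rank-nullity identity g(λ) = n − rank(A − λI):
  rank(A − (5)·I) = 2, so dim ker(A − (5)·I) = n − 2 = 2

Summary:
  λ = 5: algebraic multiplicity = 4, geometric multiplicity = 2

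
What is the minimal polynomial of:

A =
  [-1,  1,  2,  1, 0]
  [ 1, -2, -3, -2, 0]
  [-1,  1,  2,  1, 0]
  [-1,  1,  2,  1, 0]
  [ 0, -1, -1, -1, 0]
x^3

The characteristic polynomial is χ_A(x) = x^5, so the eigenvalues are known. The minimal polynomial is
  m_A(x) = Π_λ (x − λ)^{k_λ}
where k_λ is the size of the *largest* Jordan block for λ (equivalently, the smallest k with (A − λI)^k v = 0 for every generalised eigenvector v of λ).

  λ = 0: largest Jordan block has size 3, contributing (x − 0)^3

So m_A(x) = x^3 = x^3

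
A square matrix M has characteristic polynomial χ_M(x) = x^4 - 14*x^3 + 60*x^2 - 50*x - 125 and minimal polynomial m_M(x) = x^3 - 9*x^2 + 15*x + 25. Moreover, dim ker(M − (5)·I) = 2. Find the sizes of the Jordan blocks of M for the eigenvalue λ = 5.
Block sizes for λ = 5: [2, 1]

Step 1 — from the characteristic polynomial, algebraic multiplicity of λ = 5 is 3. From dim ker(M − (5)·I) = 2, there are exactly 2 Jordan blocks for λ = 5.
Step 2 — from the minimal polynomial, the factor (x − 5)^2 tells us the largest block for λ = 5 has size 2.
Step 3 — with total size 3, 2 blocks, and largest block 2, the block sizes (in nonincreasing order) are [2, 1].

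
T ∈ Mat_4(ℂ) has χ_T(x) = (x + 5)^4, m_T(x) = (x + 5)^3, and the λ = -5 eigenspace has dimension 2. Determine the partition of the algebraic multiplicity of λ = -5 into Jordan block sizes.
Block sizes for λ = -5: [3, 1]

Step 1 — from the characteristic polynomial, algebraic multiplicity of λ = -5 is 4. From dim ker(T − (-5)·I) = 2, there are exactly 2 Jordan blocks for λ = -5.
Step 2 — from the minimal polynomial, the factor (x + 5)^3 tells us the largest block for λ = -5 has size 3.
Step 3 — with total size 4, 2 blocks, and largest block 3, the block sizes (in nonincreasing order) are [3, 1].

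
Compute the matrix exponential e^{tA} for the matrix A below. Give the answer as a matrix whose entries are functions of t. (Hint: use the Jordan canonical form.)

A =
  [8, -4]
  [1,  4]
e^{tA} =
  [2*t*exp(6*t) + exp(6*t), -4*t*exp(6*t)]
  [t*exp(6*t), -2*t*exp(6*t) + exp(6*t)]

Strategy: write A = P · J · P⁻¹ where J is a Jordan canonical form, so e^{tA} = P · e^{tJ} · P⁻¹, and e^{tJ} can be computed block-by-block.

A has Jordan form
J =
  [6, 1]
  [0, 6]
(up to reordering of blocks).

Per-block formulas:
  For a 2×2 Jordan block J_2(6): exp(t · J_2(6)) = e^(6t)·(I + t·N), where N is the 2×2 nilpotent shift.

After assembling e^{tJ} and conjugating by P, we get:

e^{tA} =
  [2*t*exp(6*t) + exp(6*t), -4*t*exp(6*t)]
  [t*exp(6*t), -2*t*exp(6*t) + exp(6*t)]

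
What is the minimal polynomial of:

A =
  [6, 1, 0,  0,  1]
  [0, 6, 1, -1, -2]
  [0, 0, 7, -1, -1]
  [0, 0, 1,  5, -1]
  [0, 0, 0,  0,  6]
x^3 - 18*x^2 + 108*x - 216

The characteristic polynomial is χ_A(x) = (x - 6)^5, so the eigenvalues are known. The minimal polynomial is
  m_A(x) = Π_λ (x − λ)^{k_λ}
where k_λ is the size of the *largest* Jordan block for λ (equivalently, the smallest k with (A − λI)^k v = 0 for every generalised eigenvector v of λ).

  λ = 6: largest Jordan block has size 3, contributing (x − 6)^3

So m_A(x) = (x - 6)^3 = x^3 - 18*x^2 + 108*x - 216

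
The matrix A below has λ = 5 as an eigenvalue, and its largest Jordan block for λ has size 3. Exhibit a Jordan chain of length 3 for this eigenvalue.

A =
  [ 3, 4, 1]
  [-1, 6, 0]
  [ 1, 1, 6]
A Jordan chain for λ = 5 of length 3:
v_1 = (1, 1, -2)ᵀ
v_2 = (-2, -1, 1)ᵀ
v_3 = (1, 0, 0)ᵀ

Let N = A − (5)·I. We want v_3 with N^3 v_3 = 0 but N^2 v_3 ≠ 0; then v_{j-1} := N · v_j for j = 3, …, 2.

Pick v_3 = (1, 0, 0)ᵀ.
Then v_2 = N · v_3 = (-2, -1, 1)ᵀ.
Then v_1 = N · v_2 = (1, 1, -2)ᵀ.

Sanity check: (A − (5)·I) v_1 = (0, 0, 0)ᵀ = 0. ✓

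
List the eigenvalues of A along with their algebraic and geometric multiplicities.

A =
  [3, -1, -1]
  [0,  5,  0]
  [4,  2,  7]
λ = 5: alg = 3, geom = 2

Step 1 — factor the characteristic polynomial to read off the algebraic multiplicities:
  χ_A(x) = (x - 5)^3

Step 2 — compute geometric multiplicities via the rank-nullity identity g(λ) = n − rank(A − λI):
  rank(A − (5)·I) = 1, so dim ker(A − (5)·I) = n − 1 = 2

Summary:
  λ = 5: algebraic multiplicity = 3, geometric multiplicity = 2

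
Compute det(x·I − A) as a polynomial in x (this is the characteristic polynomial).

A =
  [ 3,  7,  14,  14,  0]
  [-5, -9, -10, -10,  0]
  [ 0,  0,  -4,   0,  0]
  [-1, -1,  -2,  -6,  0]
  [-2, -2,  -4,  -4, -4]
x^5 + 20*x^4 + 160*x^3 + 640*x^2 + 1280*x + 1024

Expanding det(x·I − A) (e.g. by cofactor expansion or by noting that A is similar to its Jordan form J, which has the same characteristic polynomial as A) gives
  χ_A(x) = x^5 + 20*x^4 + 160*x^3 + 640*x^2 + 1280*x + 1024
which factors as (x + 4)^5. The eigenvalues (with algebraic multiplicities) are λ = -4 with multiplicity 5.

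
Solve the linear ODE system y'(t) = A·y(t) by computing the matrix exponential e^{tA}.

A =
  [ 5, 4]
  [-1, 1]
e^{tA} =
  [2*t*exp(3*t) + exp(3*t), 4*t*exp(3*t)]
  [-t*exp(3*t), -2*t*exp(3*t) + exp(3*t)]

Strategy: write A = P · J · P⁻¹ where J is a Jordan canonical form, so e^{tA} = P · e^{tJ} · P⁻¹, and e^{tJ} can be computed block-by-block.

A has Jordan form
J =
  [3, 1]
  [0, 3]
(up to reordering of blocks).

Per-block formulas:
  For a 2×2 Jordan block J_2(3): exp(t · J_2(3)) = e^(3t)·(I + t·N), where N is the 2×2 nilpotent shift.

After assembling e^{tJ} and conjugating by P, we get:

e^{tA} =
  [2*t*exp(3*t) + exp(3*t), 4*t*exp(3*t)]
  [-t*exp(3*t), -2*t*exp(3*t) + exp(3*t)]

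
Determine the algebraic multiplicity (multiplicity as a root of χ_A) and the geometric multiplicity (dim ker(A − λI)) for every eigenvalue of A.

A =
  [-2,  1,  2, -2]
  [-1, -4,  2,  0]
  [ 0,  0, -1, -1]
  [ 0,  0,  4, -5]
λ = -3: alg = 4, geom = 2

Step 1 — factor the characteristic polynomial to read off the algebraic multiplicities:
  χ_A(x) = (x + 3)^4

Step 2 — compute geometric multiplicities via the rank-nullity identity g(λ) = n − rank(A − λI):
  rank(A − (-3)·I) = 2, so dim ker(A − (-3)·I) = n − 2 = 2

Summary:
  λ = -3: algebraic multiplicity = 4, geometric multiplicity = 2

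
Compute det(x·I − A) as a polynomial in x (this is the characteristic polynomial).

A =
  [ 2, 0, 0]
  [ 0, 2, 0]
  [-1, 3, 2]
x^3 - 6*x^2 + 12*x - 8

Expanding det(x·I − A) (e.g. by cofactor expansion or by noting that A is similar to its Jordan form J, which has the same characteristic polynomial as A) gives
  χ_A(x) = x^3 - 6*x^2 + 12*x - 8
which factors as (x - 2)^3. The eigenvalues (with algebraic multiplicities) are λ = 2 with multiplicity 3.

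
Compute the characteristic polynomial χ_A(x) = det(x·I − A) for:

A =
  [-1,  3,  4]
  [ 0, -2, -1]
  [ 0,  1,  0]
x^3 + 3*x^2 + 3*x + 1

Expanding det(x·I − A) (e.g. by cofactor expansion or by noting that A is similar to its Jordan form J, which has the same characteristic polynomial as A) gives
  χ_A(x) = x^3 + 3*x^2 + 3*x + 1
which factors as (x + 1)^3. The eigenvalues (with algebraic multiplicities) are λ = -1 with multiplicity 3.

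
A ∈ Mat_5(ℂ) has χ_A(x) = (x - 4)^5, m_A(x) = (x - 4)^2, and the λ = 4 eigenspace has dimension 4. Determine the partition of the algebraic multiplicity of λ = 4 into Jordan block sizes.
Block sizes for λ = 4: [2, 1, 1, 1]

Step 1 — from the characteristic polynomial, algebraic multiplicity of λ = 4 is 5. From dim ker(A − (4)·I) = 4, there are exactly 4 Jordan blocks for λ = 4.
Step 2 — from the minimal polynomial, the factor (x − 4)^2 tells us the largest block for λ = 4 has size 2.
Step 3 — with total size 5, 4 blocks, and largest block 2, the block sizes (in nonincreasing order) are [2, 1, 1, 1].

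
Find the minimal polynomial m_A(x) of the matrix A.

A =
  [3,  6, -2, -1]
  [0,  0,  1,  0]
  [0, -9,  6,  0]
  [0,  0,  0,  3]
x^2 - 6*x + 9

The characteristic polynomial is χ_A(x) = (x - 3)^4, so the eigenvalues are known. The minimal polynomial is
  m_A(x) = Π_λ (x − λ)^{k_λ}
where k_λ is the size of the *largest* Jordan block for λ (equivalently, the smallest k with (A − λI)^k v = 0 for every generalised eigenvector v of λ).

  λ = 3: largest Jordan block has size 2, contributing (x − 3)^2

So m_A(x) = (x - 3)^2 = x^2 - 6*x + 9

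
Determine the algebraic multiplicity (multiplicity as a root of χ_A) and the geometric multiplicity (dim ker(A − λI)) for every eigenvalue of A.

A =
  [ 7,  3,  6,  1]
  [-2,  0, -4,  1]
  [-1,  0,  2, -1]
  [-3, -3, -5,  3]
λ = 3: alg = 4, geom = 2

Step 1 — factor the characteristic polynomial to read off the algebraic multiplicities:
  χ_A(x) = (x - 3)^4

Step 2 — compute geometric multiplicities via the rank-nullity identity g(λ) = n − rank(A − λI):
  rank(A − (3)·I) = 2, so dim ker(A − (3)·I) = n − 2 = 2

Summary:
  λ = 3: algebraic multiplicity = 4, geometric multiplicity = 2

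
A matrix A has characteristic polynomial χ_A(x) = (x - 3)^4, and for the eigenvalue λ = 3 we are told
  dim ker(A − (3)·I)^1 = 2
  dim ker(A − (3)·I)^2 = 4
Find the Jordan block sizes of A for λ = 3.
Block sizes for λ = 3: [2, 2]

From the dimensions of kernels of powers, the number of Jordan blocks of size at least j is d_j − d_{j−1} where d_j = dim ker(N^j) (with d_0 = 0). Computing the differences gives [2, 2].
The number of blocks of size exactly k is (#blocks of size ≥ k) − (#blocks of size ≥ k + 1), so the partition is: 2 block(s) of size 2.
In nonincreasing order the block sizes are [2, 2].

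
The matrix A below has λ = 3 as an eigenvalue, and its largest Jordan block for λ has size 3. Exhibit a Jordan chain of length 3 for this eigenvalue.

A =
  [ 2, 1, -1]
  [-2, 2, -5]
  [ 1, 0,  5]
A Jordan chain for λ = 3 of length 3:
v_1 = (-2, -1, 1)ᵀ
v_2 = (-1, -2, 1)ᵀ
v_3 = (1, 0, 0)ᵀ

Let N = A − (3)·I. We want v_3 with N^3 v_3 = 0 but N^2 v_3 ≠ 0; then v_{j-1} := N · v_j for j = 3, …, 2.

Pick v_3 = (1, 0, 0)ᵀ.
Then v_2 = N · v_3 = (-1, -2, 1)ᵀ.
Then v_1 = N · v_2 = (-2, -1, 1)ᵀ.

Sanity check: (A − (3)·I) v_1 = (0, 0, 0)ᵀ = 0. ✓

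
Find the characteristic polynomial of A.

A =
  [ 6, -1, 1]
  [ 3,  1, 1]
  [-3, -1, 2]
x^3 - 9*x^2 + 27*x - 27

Expanding det(x·I − A) (e.g. by cofactor expansion or by noting that A is similar to its Jordan form J, which has the same characteristic polynomial as A) gives
  χ_A(x) = x^3 - 9*x^2 + 27*x - 27
which factors as (x - 3)^3. The eigenvalues (with algebraic multiplicities) are λ = 3 with multiplicity 3.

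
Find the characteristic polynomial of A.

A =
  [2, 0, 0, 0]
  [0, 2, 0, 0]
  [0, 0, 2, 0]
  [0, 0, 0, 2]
x^4 - 8*x^3 + 24*x^2 - 32*x + 16

Expanding det(x·I − A) (e.g. by cofactor expansion or by noting that A is similar to its Jordan form J, which has the same characteristic polynomial as A) gives
  χ_A(x) = x^4 - 8*x^3 + 24*x^2 - 32*x + 16
which factors as (x - 2)^4. The eigenvalues (with algebraic multiplicities) are λ = 2 with multiplicity 4.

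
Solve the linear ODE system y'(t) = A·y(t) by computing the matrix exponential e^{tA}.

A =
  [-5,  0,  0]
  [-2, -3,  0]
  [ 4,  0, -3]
e^{tA} =
  [exp(-5*t), 0, 0]
  [-exp(-3*t) + exp(-5*t), exp(-3*t), 0]
  [2*exp(-3*t) - 2*exp(-5*t), 0, exp(-3*t)]

Strategy: write A = P · J · P⁻¹ where J is a Jordan canonical form, so e^{tA} = P · e^{tJ} · P⁻¹, and e^{tJ} can be computed block-by-block.

A has Jordan form
J =
  [-5,  0,  0]
  [ 0, -3,  0]
  [ 0,  0, -3]
(up to reordering of blocks).

Per-block formulas:
  For a 1×1 block at λ = -3: exp(t · [-3]) = [e^(-3t)].
  For a 1×1 block at λ = -5: exp(t · [-5]) = [e^(-5t)].

After assembling e^{tJ} and conjugating by P, we get:

e^{tA} =
  [exp(-5*t), 0, 0]
  [-exp(-3*t) + exp(-5*t), exp(-3*t), 0]
  [2*exp(-3*t) - 2*exp(-5*t), 0, exp(-3*t)]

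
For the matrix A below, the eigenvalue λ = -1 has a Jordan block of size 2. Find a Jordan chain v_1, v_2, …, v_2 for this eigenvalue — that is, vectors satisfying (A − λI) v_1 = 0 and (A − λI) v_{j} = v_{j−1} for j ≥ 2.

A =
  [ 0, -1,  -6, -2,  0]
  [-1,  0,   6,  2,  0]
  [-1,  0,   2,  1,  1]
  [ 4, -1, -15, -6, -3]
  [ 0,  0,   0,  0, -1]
A Jordan chain for λ = -1 of length 2:
v_1 = (1, -1, -1, 4, 0)ᵀ
v_2 = (1, 0, 0, 0, 0)ᵀ

Let N = A − (-1)·I. We want v_2 with N^2 v_2 = 0 but N^1 v_2 ≠ 0; then v_{j-1} := N · v_j for j = 2, …, 2.

Pick v_2 = (1, 0, 0, 0, 0)ᵀ.
Then v_1 = N · v_2 = (1, -1, -1, 4, 0)ᵀ.

Sanity check: (A − (-1)·I) v_1 = (0, 0, 0, 0, 0)ᵀ = 0. ✓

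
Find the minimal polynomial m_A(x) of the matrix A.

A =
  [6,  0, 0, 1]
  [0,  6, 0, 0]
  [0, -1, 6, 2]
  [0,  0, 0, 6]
x^2 - 12*x + 36

The characteristic polynomial is χ_A(x) = (x - 6)^4, so the eigenvalues are known. The minimal polynomial is
  m_A(x) = Π_λ (x − λ)^{k_λ}
where k_λ is the size of the *largest* Jordan block for λ (equivalently, the smallest k with (A − λI)^k v = 0 for every generalised eigenvector v of λ).

  λ = 6: largest Jordan block has size 2, contributing (x − 6)^2

So m_A(x) = (x - 6)^2 = x^2 - 12*x + 36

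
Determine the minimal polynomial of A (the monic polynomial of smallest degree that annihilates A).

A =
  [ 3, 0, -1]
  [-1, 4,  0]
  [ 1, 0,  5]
x^3 - 12*x^2 + 48*x - 64

The characteristic polynomial is χ_A(x) = (x - 4)^3, so the eigenvalues are known. The minimal polynomial is
  m_A(x) = Π_λ (x − λ)^{k_λ}
where k_λ is the size of the *largest* Jordan block for λ (equivalently, the smallest k with (A − λI)^k v = 0 for every generalised eigenvector v of λ).

  λ = 4: largest Jordan block has size 3, contributing (x − 4)^3

So m_A(x) = (x - 4)^3 = x^3 - 12*x^2 + 48*x - 64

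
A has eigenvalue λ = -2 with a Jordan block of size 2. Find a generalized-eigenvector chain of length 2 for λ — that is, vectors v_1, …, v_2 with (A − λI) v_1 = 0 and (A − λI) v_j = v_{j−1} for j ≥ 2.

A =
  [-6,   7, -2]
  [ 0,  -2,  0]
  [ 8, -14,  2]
A Jordan chain for λ = -2 of length 2:
v_1 = (-4, 0, 8)ᵀ
v_2 = (1, 0, 0)ᵀ

Let N = A − (-2)·I. We want v_2 with N^2 v_2 = 0 but N^1 v_2 ≠ 0; then v_{j-1} := N · v_j for j = 2, …, 2.

Pick v_2 = (1, 0, 0)ᵀ.
Then v_1 = N · v_2 = (-4, 0, 8)ᵀ.

Sanity check: (A − (-2)·I) v_1 = (0, 0, 0)ᵀ = 0. ✓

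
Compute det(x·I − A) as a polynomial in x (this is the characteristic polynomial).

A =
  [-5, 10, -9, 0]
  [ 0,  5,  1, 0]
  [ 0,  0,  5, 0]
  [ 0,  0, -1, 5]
x^4 - 10*x^3 + 250*x - 625

Expanding det(x·I − A) (e.g. by cofactor expansion or by noting that A is similar to its Jordan form J, which has the same characteristic polynomial as A) gives
  χ_A(x) = x^4 - 10*x^3 + 250*x - 625
which factors as (x - 5)^3*(x + 5). The eigenvalues (with algebraic multiplicities) are λ = -5 with multiplicity 1, λ = 5 with multiplicity 3.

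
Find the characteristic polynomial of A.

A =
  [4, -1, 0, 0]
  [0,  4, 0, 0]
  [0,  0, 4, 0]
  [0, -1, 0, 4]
x^4 - 16*x^3 + 96*x^2 - 256*x + 256

Expanding det(x·I − A) (e.g. by cofactor expansion or by noting that A is similar to its Jordan form J, which has the same characteristic polynomial as A) gives
  χ_A(x) = x^4 - 16*x^3 + 96*x^2 - 256*x + 256
which factors as (x - 4)^4. The eigenvalues (with algebraic multiplicities) are λ = 4 with multiplicity 4.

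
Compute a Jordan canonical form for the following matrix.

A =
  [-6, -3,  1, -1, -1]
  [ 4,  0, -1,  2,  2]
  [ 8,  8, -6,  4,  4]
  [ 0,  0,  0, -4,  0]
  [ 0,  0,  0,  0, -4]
J_3(-4) ⊕ J_1(-4) ⊕ J_1(-4)

The characteristic polynomial is
  det(x·I − A) = x^5 + 20*x^4 + 160*x^3 + 640*x^2 + 1280*x + 1024 = (x + 4)^5

Eigenvalues and multiplicities (the geometric multiplicity of λ is n − rank(A − λI), which equals the number of Jordan blocks for λ):
  λ = -4: algebraic multiplicity = 5, geometric multiplicity = 3

Determining the block sizes for each eigenvalue:
  λ = -4: with am = 5 and gm = 3, the partition is not yet determined (e.g. several partitions of 5 into 3 parts exist). Let N = A − (-4)·I. Computing rank(N^1) = 2, rank(N^2) = 1, rank(N^3) = 0; the number of blocks of size ≥ j is rank(N^{j−1}) − rank(N^j), giving [3, 1, 1]. So we have 1 block(s) of size 3, 2 block(s) of size 1 → block sizes [3, 1, 1]

Assembling the blocks gives a Jordan form
J =
  [-4,  1,  0,  0,  0]
  [ 0, -4,  1,  0,  0]
  [ 0,  0, -4,  0,  0]
  [ 0,  0,  0, -4,  0]
  [ 0,  0,  0,  0, -4]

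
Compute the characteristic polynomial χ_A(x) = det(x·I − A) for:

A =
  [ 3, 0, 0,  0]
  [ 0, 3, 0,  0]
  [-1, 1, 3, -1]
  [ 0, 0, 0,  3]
x^4 - 12*x^3 + 54*x^2 - 108*x + 81

Expanding det(x·I − A) (e.g. by cofactor expansion or by noting that A is similar to its Jordan form J, which has the same characteristic polynomial as A) gives
  χ_A(x) = x^4 - 12*x^3 + 54*x^2 - 108*x + 81
which factors as (x - 3)^4. The eigenvalues (with algebraic multiplicities) are λ = 3 with multiplicity 4.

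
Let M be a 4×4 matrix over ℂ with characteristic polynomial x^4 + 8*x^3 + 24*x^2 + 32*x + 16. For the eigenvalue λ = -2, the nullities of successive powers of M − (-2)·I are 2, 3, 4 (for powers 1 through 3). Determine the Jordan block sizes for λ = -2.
Block sizes for λ = -2: [3, 1]

From the dimensions of kernels of powers, the number of Jordan blocks of size at least j is d_j − d_{j−1} where d_j = dim ker(N^j) (with d_0 = 0). Computing the differences gives [2, 1, 1].
The number of blocks of size exactly k is (#blocks of size ≥ k) − (#blocks of size ≥ k + 1), so the partition is: 1 block(s) of size 1, 1 block(s) of size 3.
In nonincreasing order the block sizes are [3, 1].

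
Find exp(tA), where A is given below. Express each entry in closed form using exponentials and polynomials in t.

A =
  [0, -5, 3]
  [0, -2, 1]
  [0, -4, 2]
e^{tA} =
  [1, -t^2 - 5*t, t^2/2 + 3*t]
  [0, 1 - 2*t, t]
  [0, -4*t, 2*t + 1]

Strategy: write A = P · J · P⁻¹ where J is a Jordan canonical form, so e^{tA} = P · e^{tJ} · P⁻¹, and e^{tJ} can be computed block-by-block.

A has Jordan form
J =
  [0, 1, 0]
  [0, 0, 1]
  [0, 0, 0]
(up to reordering of blocks).

Per-block formulas:
  For a 3×3 Jordan block J_3(0): exp(t · J_3(0)) = e^(0t)·(I + t·N + (t^2/2)·N^2), where N is the 3×3 nilpotent shift.

After assembling e^{tJ} and conjugating by P, we get:

e^{tA} =
  [1, -t^2 - 5*t, t^2/2 + 3*t]
  [0, 1 - 2*t, t]
  [0, -4*t, 2*t + 1]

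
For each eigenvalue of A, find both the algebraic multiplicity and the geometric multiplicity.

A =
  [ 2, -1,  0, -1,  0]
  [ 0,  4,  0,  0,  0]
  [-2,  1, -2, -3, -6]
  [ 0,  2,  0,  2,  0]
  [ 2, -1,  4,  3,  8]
λ = 2: alg = 3, geom = 2; λ = 4: alg = 2, geom = 2

Step 1 — factor the characteristic polynomial to read off the algebraic multiplicities:
  χ_A(x) = (x - 4)^2*(x - 2)^3

Step 2 — compute geometric multiplicities via the rank-nullity identity g(λ) = n − rank(A − λI):
  rank(A − (2)·I) = 3, so dim ker(A − (2)·I) = n − 3 = 2
  rank(A − (4)·I) = 3, so dim ker(A − (4)·I) = n − 3 = 2

Summary:
  λ = 2: algebraic multiplicity = 3, geometric multiplicity = 2
  λ = 4: algebraic multiplicity = 2, geometric multiplicity = 2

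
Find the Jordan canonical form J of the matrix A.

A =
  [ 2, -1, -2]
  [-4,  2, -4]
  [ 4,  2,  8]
J_2(4) ⊕ J_1(4)

The characteristic polynomial is
  det(x·I − A) = x^3 - 12*x^2 + 48*x - 64 = (x - 4)^3

Eigenvalues and multiplicities (the geometric multiplicity of λ is n − rank(A − λI), which equals the number of Jordan blocks for λ):
  λ = 4: algebraic multiplicity = 3, geometric multiplicity = 2

Determining the block sizes for each eigenvalue:
  λ = 4: 2 blocks summing to 3 forces exactly one block of size 2 and the rest size 1 → block sizes [2, 1]

Assembling the blocks gives a Jordan form
J =
  [4, 1, 0]
  [0, 4, 0]
  [0, 0, 4]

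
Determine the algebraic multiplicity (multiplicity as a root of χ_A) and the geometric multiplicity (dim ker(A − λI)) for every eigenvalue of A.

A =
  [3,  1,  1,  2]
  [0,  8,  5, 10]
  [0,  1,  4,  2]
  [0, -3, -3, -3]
λ = 3: alg = 4, geom = 3

Step 1 — factor the characteristic polynomial to read off the algebraic multiplicities:
  χ_A(x) = (x - 3)^4

Step 2 — compute geometric multiplicities via the rank-nullity identity g(λ) = n − rank(A − λI):
  rank(A − (3)·I) = 1, so dim ker(A − (3)·I) = n − 1 = 3

Summary:
  λ = 3: algebraic multiplicity = 4, geometric multiplicity = 3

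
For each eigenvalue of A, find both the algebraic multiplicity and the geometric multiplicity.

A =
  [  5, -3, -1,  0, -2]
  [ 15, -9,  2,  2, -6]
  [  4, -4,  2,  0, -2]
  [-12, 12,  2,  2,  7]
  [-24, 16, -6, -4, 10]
λ = 2: alg = 5, geom = 2

Step 1 — factor the characteristic polynomial to read off the algebraic multiplicities:
  χ_A(x) = (x - 2)^5

Step 2 — compute geometric multiplicities via the rank-nullity identity g(λ) = n − rank(A − λI):
  rank(A − (2)·I) = 3, so dim ker(A − (2)·I) = n − 3 = 2

Summary:
  λ = 2: algebraic multiplicity = 5, geometric multiplicity = 2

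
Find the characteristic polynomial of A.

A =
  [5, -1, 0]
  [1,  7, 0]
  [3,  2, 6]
x^3 - 18*x^2 + 108*x - 216

Expanding det(x·I − A) (e.g. by cofactor expansion or by noting that A is similar to its Jordan form J, which has the same characteristic polynomial as A) gives
  χ_A(x) = x^3 - 18*x^2 + 108*x - 216
which factors as (x - 6)^3. The eigenvalues (with algebraic multiplicities) are λ = 6 with multiplicity 3.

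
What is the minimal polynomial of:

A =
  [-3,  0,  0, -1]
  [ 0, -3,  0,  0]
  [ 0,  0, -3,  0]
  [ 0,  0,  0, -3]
x^2 + 6*x + 9

The characteristic polynomial is χ_A(x) = (x + 3)^4, so the eigenvalues are known. The minimal polynomial is
  m_A(x) = Π_λ (x − λ)^{k_λ}
where k_λ is the size of the *largest* Jordan block for λ (equivalently, the smallest k with (A − λI)^k v = 0 for every generalised eigenvector v of λ).

  λ = -3: largest Jordan block has size 2, contributing (x + 3)^2

So m_A(x) = (x + 3)^2 = x^2 + 6*x + 9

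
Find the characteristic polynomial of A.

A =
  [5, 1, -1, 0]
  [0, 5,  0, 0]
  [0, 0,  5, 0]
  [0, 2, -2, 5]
x^4 - 20*x^3 + 150*x^2 - 500*x + 625

Expanding det(x·I − A) (e.g. by cofactor expansion or by noting that A is similar to its Jordan form J, which has the same characteristic polynomial as A) gives
  χ_A(x) = x^4 - 20*x^3 + 150*x^2 - 500*x + 625
which factors as (x - 5)^4. The eigenvalues (with algebraic multiplicities) are λ = 5 with multiplicity 4.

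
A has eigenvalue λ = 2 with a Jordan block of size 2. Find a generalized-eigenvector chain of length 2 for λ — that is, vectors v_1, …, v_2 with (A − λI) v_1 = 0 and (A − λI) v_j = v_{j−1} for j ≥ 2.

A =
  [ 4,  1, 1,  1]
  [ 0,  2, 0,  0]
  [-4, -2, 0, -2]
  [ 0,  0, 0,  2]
A Jordan chain for λ = 2 of length 2:
v_1 = (2, 0, -4, 0)ᵀ
v_2 = (1, 0, 0, 0)ᵀ

Let N = A − (2)·I. We want v_2 with N^2 v_2 = 0 but N^1 v_2 ≠ 0; then v_{j-1} := N · v_j for j = 2, …, 2.

Pick v_2 = (1, 0, 0, 0)ᵀ.
Then v_1 = N · v_2 = (2, 0, -4, 0)ᵀ.

Sanity check: (A − (2)·I) v_1 = (0, 0, 0, 0)ᵀ = 0. ✓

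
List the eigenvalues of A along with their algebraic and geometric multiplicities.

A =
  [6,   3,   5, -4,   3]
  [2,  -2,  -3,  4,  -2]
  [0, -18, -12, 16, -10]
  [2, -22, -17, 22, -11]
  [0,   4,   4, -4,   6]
λ = 4: alg = 5, geom = 2

Step 1 — factor the characteristic polynomial to read off the algebraic multiplicities:
  χ_A(x) = (x - 4)^5

Step 2 — compute geometric multiplicities via the rank-nullity identity g(λ) = n − rank(A − λI):
  rank(A − (4)·I) = 3, so dim ker(A − (4)·I) = n − 3 = 2

Summary:
  λ = 4: algebraic multiplicity = 5, geometric multiplicity = 2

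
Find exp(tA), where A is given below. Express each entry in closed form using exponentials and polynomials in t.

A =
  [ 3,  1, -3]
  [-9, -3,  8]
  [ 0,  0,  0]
e^{tA} =
  [3*t + 1, t, -t^2/2 - 3*t]
  [-9*t, 1 - 3*t, 3*t^2/2 + 8*t]
  [0, 0, 1]

Strategy: write A = P · J · P⁻¹ where J is a Jordan canonical form, so e^{tA} = P · e^{tJ} · P⁻¹, and e^{tJ} can be computed block-by-block.

A has Jordan form
J =
  [0, 1, 0]
  [0, 0, 1]
  [0, 0, 0]
(up to reordering of blocks).

Per-block formulas:
  For a 3×3 Jordan block J_3(0): exp(t · J_3(0)) = e^(0t)·(I + t·N + (t^2/2)·N^2), where N is the 3×3 nilpotent shift.

After assembling e^{tJ} and conjugating by P, we get:

e^{tA} =
  [3*t + 1, t, -t^2/2 - 3*t]
  [-9*t, 1 - 3*t, 3*t^2/2 + 8*t]
  [0, 0, 1]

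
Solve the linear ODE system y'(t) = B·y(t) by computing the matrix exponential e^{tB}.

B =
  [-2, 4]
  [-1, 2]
e^{tB} =
  [1 - 2*t, 4*t]
  [-t, 2*t + 1]

Strategy: write B = P · J · P⁻¹ where J is a Jordan canonical form, so e^{tB} = P · e^{tJ} · P⁻¹, and e^{tJ} can be computed block-by-block.

B has Jordan form
J =
  [0, 1]
  [0, 0]
(up to reordering of blocks).

Per-block formulas:
  For a 2×2 Jordan block J_2(0): exp(t · J_2(0)) = e^(0t)·(I + t·N), where N is the 2×2 nilpotent shift.

After assembling e^{tJ} and conjugating by P, we get:

e^{tB} =
  [1 - 2*t, 4*t]
  [-t, 2*t + 1]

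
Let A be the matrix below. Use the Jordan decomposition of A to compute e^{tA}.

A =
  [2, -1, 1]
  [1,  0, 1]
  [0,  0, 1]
e^{tA} =
  [t*exp(t) + exp(t), -t*exp(t), t*exp(t)]
  [t*exp(t), -t*exp(t) + exp(t), t*exp(t)]
  [0, 0, exp(t)]

Strategy: write A = P · J · P⁻¹ where J is a Jordan canonical form, so e^{tA} = P · e^{tJ} · P⁻¹, and e^{tJ} can be computed block-by-block.

A has Jordan form
J =
  [1, 1, 0]
  [0, 1, 0]
  [0, 0, 1]
(up to reordering of blocks).

Per-block formulas:
  For a 1×1 block at λ = 1: exp(t · [1]) = [e^(1t)].
  For a 2×2 Jordan block J_2(1): exp(t · J_2(1)) = e^(1t)·(I + t·N), where N is the 2×2 nilpotent shift.

After assembling e^{tJ} and conjugating by P, we get:

e^{tA} =
  [t*exp(t) + exp(t), -t*exp(t), t*exp(t)]
  [t*exp(t), -t*exp(t) + exp(t), t*exp(t)]
  [0, 0, exp(t)]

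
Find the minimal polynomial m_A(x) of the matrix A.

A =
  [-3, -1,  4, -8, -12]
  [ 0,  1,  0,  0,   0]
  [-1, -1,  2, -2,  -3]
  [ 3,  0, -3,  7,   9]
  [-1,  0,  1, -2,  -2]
x^2 - 2*x + 1

The characteristic polynomial is χ_A(x) = (x - 1)^5, so the eigenvalues are known. The minimal polynomial is
  m_A(x) = Π_λ (x − λ)^{k_λ}
where k_λ is the size of the *largest* Jordan block for λ (equivalently, the smallest k with (A − λI)^k v = 0 for every generalised eigenvector v of λ).

  λ = 1: largest Jordan block has size 2, contributing (x − 1)^2

So m_A(x) = (x - 1)^2 = x^2 - 2*x + 1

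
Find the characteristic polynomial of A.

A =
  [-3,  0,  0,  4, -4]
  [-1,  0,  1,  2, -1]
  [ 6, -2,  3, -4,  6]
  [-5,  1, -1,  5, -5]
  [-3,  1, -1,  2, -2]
x^5 - 3*x^4 + 2*x^3 + 2*x^2 - 3*x + 1

Expanding det(x·I − A) (e.g. by cofactor expansion or by noting that A is similar to its Jordan form J, which has the same characteristic polynomial as A) gives
  χ_A(x) = x^5 - 3*x^4 + 2*x^3 + 2*x^2 - 3*x + 1
which factors as (x - 1)^4*(x + 1). The eigenvalues (with algebraic multiplicities) are λ = -1 with multiplicity 1, λ = 1 with multiplicity 4.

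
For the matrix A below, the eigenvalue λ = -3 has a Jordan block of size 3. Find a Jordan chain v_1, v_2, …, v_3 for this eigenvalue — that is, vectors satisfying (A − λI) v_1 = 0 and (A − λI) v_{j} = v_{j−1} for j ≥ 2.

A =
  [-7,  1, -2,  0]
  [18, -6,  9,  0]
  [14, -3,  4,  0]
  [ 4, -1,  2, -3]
A Jordan chain for λ = -3 of length 3:
v_1 = (6, 0, -12, -6)ᵀ
v_2 = (-4, 18, 14, 4)ᵀ
v_3 = (1, 0, 0, 0)ᵀ

Let N = A − (-3)·I. We want v_3 with N^3 v_3 = 0 but N^2 v_3 ≠ 0; then v_{j-1} := N · v_j for j = 3, …, 2.

Pick v_3 = (1, 0, 0, 0)ᵀ.
Then v_2 = N · v_3 = (-4, 18, 14, 4)ᵀ.
Then v_1 = N · v_2 = (6, 0, -12, -6)ᵀ.

Sanity check: (A − (-3)·I) v_1 = (0, 0, 0, 0)ᵀ = 0. ✓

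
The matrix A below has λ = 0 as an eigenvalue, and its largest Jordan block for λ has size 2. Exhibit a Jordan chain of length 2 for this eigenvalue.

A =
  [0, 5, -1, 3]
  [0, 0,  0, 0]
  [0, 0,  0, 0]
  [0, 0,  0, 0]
A Jordan chain for λ = 0 of length 2:
v_1 = (5, 0, 0, 0)ᵀ
v_2 = (0, 1, 0, 0)ᵀ

Let N = A − (0)·I. We want v_2 with N^2 v_2 = 0 but N^1 v_2 ≠ 0; then v_{j-1} := N · v_j for j = 2, …, 2.

Pick v_2 = (0, 1, 0, 0)ᵀ.
Then v_1 = N · v_2 = (5, 0, 0, 0)ᵀ.

Sanity check: (A − (0)·I) v_1 = (0, 0, 0, 0)ᵀ = 0. ✓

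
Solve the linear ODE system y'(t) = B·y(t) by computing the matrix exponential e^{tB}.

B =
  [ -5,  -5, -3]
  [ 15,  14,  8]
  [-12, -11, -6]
e^{tB} =
  [-3*t^2*exp(t)/2 - 6*t*exp(t) + exp(t), -t^2*exp(t) - 5*t*exp(t), -t^2*exp(t)/2 - 3*t*exp(t)]
  [9*t^2*exp(t)/2 + 15*t*exp(t), 3*t^2*exp(t) + 13*t*exp(t) + exp(t), 3*t^2*exp(t)/2 + 8*t*exp(t)]
  [-9*t^2*exp(t)/2 - 12*t*exp(t), -3*t^2*exp(t) - 11*t*exp(t), -3*t^2*exp(t)/2 - 7*t*exp(t) + exp(t)]

Strategy: write B = P · J · P⁻¹ where J is a Jordan canonical form, so e^{tB} = P · e^{tJ} · P⁻¹, and e^{tJ} can be computed block-by-block.

B has Jordan form
J =
  [1, 1, 0]
  [0, 1, 1]
  [0, 0, 1]
(up to reordering of blocks).

Per-block formulas:
  For a 3×3 Jordan block J_3(1): exp(t · J_3(1)) = e^(1t)·(I + t·N + (t^2/2)·N^2), where N is the 3×3 nilpotent shift.

After assembling e^{tJ} and conjugating by P, we get:

e^{tB} =
  [-3*t^2*exp(t)/2 - 6*t*exp(t) + exp(t), -t^2*exp(t) - 5*t*exp(t), -t^2*exp(t)/2 - 3*t*exp(t)]
  [9*t^2*exp(t)/2 + 15*t*exp(t), 3*t^2*exp(t) + 13*t*exp(t) + exp(t), 3*t^2*exp(t)/2 + 8*t*exp(t)]
  [-9*t^2*exp(t)/2 - 12*t*exp(t), -3*t^2*exp(t) - 11*t*exp(t), -3*t^2*exp(t)/2 - 7*t*exp(t) + exp(t)]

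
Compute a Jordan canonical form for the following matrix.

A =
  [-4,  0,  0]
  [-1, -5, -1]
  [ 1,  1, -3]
J_2(-4) ⊕ J_1(-4)

The characteristic polynomial is
  det(x·I − A) = x^3 + 12*x^2 + 48*x + 64 = (x + 4)^3

Eigenvalues and multiplicities (the geometric multiplicity of λ is n − rank(A − λI), which equals the number of Jordan blocks for λ):
  λ = -4: algebraic multiplicity = 3, geometric multiplicity = 2

Determining the block sizes for each eigenvalue:
  λ = -4: 2 blocks summing to 3 forces exactly one block of size 2 and the rest size 1 → block sizes [2, 1]

Assembling the blocks gives a Jordan form
J =
  [-4,  1,  0]
  [ 0, -4,  0]
  [ 0,  0, -4]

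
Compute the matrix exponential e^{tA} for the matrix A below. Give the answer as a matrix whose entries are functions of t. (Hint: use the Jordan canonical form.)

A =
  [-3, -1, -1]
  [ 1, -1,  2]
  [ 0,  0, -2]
e^{tA} =
  [-t*exp(-2*t) + exp(-2*t), -t*exp(-2*t), -t^2*exp(-2*t)/2 - t*exp(-2*t)]
  [t*exp(-2*t), t*exp(-2*t) + exp(-2*t), t^2*exp(-2*t)/2 + 2*t*exp(-2*t)]
  [0, 0, exp(-2*t)]

Strategy: write A = P · J · P⁻¹ where J is a Jordan canonical form, so e^{tA} = P · e^{tJ} · P⁻¹, and e^{tJ} can be computed block-by-block.

A has Jordan form
J =
  [-2,  1,  0]
  [ 0, -2,  1]
  [ 0,  0, -2]
(up to reordering of blocks).

Per-block formulas:
  For a 3×3 Jordan block J_3(-2): exp(t · J_3(-2)) = e^(-2t)·(I + t·N + (t^2/2)·N^2), where N is the 3×3 nilpotent shift.

After assembling e^{tJ} and conjugating by P, we get:

e^{tA} =
  [-t*exp(-2*t) + exp(-2*t), -t*exp(-2*t), -t^2*exp(-2*t)/2 - t*exp(-2*t)]
  [t*exp(-2*t), t*exp(-2*t) + exp(-2*t), t^2*exp(-2*t)/2 + 2*t*exp(-2*t)]
  [0, 0, exp(-2*t)]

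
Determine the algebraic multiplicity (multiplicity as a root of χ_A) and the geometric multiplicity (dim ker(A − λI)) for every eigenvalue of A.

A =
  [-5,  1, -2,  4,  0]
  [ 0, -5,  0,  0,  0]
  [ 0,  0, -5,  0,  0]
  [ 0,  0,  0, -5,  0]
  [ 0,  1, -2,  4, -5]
λ = -5: alg = 5, geom = 4

Step 1 — factor the characteristic polynomial to read off the algebraic multiplicities:
  χ_A(x) = (x + 5)^5

Step 2 — compute geometric multiplicities via the rank-nullity identity g(λ) = n − rank(A − λI):
  rank(A − (-5)·I) = 1, so dim ker(A − (-5)·I) = n − 1 = 4

Summary:
  λ = -5: algebraic multiplicity = 5, geometric multiplicity = 4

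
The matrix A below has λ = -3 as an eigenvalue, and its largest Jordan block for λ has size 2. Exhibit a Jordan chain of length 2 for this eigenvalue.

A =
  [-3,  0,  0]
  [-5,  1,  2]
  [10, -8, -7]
A Jordan chain for λ = -3 of length 2:
v_1 = (0, -5, 10)ᵀ
v_2 = (1, 0, 0)ᵀ

Let N = A − (-3)·I. We want v_2 with N^2 v_2 = 0 but N^1 v_2 ≠ 0; then v_{j-1} := N · v_j for j = 2, …, 2.

Pick v_2 = (1, 0, 0)ᵀ.
Then v_1 = N · v_2 = (0, -5, 10)ᵀ.

Sanity check: (A − (-3)·I) v_1 = (0, 0, 0)ᵀ = 0. ✓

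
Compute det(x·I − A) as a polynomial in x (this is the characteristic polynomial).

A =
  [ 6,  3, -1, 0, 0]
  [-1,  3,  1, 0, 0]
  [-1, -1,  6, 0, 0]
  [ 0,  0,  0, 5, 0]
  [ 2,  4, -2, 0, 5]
x^5 - 25*x^4 + 250*x^3 - 1250*x^2 + 3125*x - 3125

Expanding det(x·I − A) (e.g. by cofactor expansion or by noting that A is similar to its Jordan form J, which has the same characteristic polynomial as A) gives
  χ_A(x) = x^5 - 25*x^4 + 250*x^3 - 1250*x^2 + 3125*x - 3125
which factors as (x - 5)^5. The eigenvalues (with algebraic multiplicities) are λ = 5 with multiplicity 5.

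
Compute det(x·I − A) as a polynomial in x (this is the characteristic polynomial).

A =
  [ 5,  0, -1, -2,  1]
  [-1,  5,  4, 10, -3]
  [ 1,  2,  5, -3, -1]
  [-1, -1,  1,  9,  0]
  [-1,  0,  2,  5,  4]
x^5 - 28*x^4 + 313*x^3 - 1746*x^2 + 4860*x - 5400

Expanding det(x·I − A) (e.g. by cofactor expansion or by noting that A is similar to its Jordan form J, which has the same characteristic polynomial as A) gives
  χ_A(x) = x^5 - 28*x^4 + 313*x^3 - 1746*x^2 + 4860*x - 5400
which factors as (x - 6)^3*(x - 5)^2. The eigenvalues (with algebraic multiplicities) are λ = 5 with multiplicity 2, λ = 6 with multiplicity 3.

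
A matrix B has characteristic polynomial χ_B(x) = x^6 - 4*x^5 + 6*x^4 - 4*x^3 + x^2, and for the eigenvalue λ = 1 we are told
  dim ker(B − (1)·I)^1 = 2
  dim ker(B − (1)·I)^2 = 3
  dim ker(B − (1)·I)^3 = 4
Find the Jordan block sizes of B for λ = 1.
Block sizes for λ = 1: [3, 1]

From the dimensions of kernels of powers, the number of Jordan blocks of size at least j is d_j − d_{j−1} where d_j = dim ker(N^j) (with d_0 = 0). Computing the differences gives [2, 1, 1].
The number of blocks of size exactly k is (#blocks of size ≥ k) − (#blocks of size ≥ k + 1), so the partition is: 1 block(s) of size 1, 1 block(s) of size 3.
In nonincreasing order the block sizes are [3, 1].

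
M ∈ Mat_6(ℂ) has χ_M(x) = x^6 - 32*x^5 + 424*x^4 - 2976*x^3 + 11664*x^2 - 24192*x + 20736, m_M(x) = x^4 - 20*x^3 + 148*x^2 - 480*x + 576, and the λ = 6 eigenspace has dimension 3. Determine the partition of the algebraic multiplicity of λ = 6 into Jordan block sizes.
Block sizes for λ = 6: [2, 1, 1]

Step 1 — from the characteristic polynomial, algebraic multiplicity of λ = 6 is 4. From dim ker(M − (6)·I) = 3, there are exactly 3 Jordan blocks for λ = 6.
Step 2 — from the minimal polynomial, the factor (x − 6)^2 tells us the largest block for λ = 6 has size 2.
Step 3 — with total size 4, 3 blocks, and largest block 2, the block sizes (in nonincreasing order) are [2, 1, 1].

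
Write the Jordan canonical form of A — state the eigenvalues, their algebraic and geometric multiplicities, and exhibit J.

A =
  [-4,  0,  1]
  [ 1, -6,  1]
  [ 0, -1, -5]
J_3(-5)

The characteristic polynomial is
  det(x·I − A) = x^3 + 15*x^2 + 75*x + 125 = (x + 5)^3

Eigenvalues and multiplicities (the geometric multiplicity of λ is n − rank(A − λI), which equals the number of Jordan blocks for λ):
  λ = -5: algebraic multiplicity = 3, geometric multiplicity = 1

Determining the block sizes for each eigenvalue:
  λ = -5: one block (gm = 1), so the single block has size am = 3 → block sizes [3]

Assembling the blocks gives a Jordan form
J =
  [-5,  1,  0]
  [ 0, -5,  1]
  [ 0,  0, -5]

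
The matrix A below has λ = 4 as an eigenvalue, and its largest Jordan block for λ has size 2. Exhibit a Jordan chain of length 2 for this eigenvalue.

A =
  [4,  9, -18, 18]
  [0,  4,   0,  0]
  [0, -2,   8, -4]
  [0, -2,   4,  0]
A Jordan chain for λ = 4 of length 2:
v_1 = (9, 0, -2, -2)ᵀ
v_2 = (0, 1, 0, 0)ᵀ

Let N = A − (4)·I. We want v_2 with N^2 v_2 = 0 but N^1 v_2 ≠ 0; then v_{j-1} := N · v_j for j = 2, …, 2.

Pick v_2 = (0, 1, 0, 0)ᵀ.
Then v_1 = N · v_2 = (9, 0, -2, -2)ᵀ.

Sanity check: (A − (4)·I) v_1 = (0, 0, 0, 0)ᵀ = 0. ✓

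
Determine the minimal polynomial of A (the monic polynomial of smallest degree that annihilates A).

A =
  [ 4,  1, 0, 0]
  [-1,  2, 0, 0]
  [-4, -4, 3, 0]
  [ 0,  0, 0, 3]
x^2 - 6*x + 9

The characteristic polynomial is χ_A(x) = (x - 3)^4, so the eigenvalues are known. The minimal polynomial is
  m_A(x) = Π_λ (x − λ)^{k_λ}
where k_λ is the size of the *largest* Jordan block for λ (equivalently, the smallest k with (A − λI)^k v = 0 for every generalised eigenvector v of λ).

  λ = 3: largest Jordan block has size 2, contributing (x − 3)^2

So m_A(x) = (x - 3)^2 = x^2 - 6*x + 9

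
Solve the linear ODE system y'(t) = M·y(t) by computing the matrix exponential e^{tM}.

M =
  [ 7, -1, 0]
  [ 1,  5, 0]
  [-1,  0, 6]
e^{tM} =
  [t*exp(6*t) + exp(6*t), -t*exp(6*t), 0]
  [t*exp(6*t), -t*exp(6*t) + exp(6*t), 0]
  [-t^2*exp(6*t)/2 - t*exp(6*t), t^2*exp(6*t)/2, exp(6*t)]

Strategy: write M = P · J · P⁻¹ where J is a Jordan canonical form, so e^{tM} = P · e^{tJ} · P⁻¹, and e^{tJ} can be computed block-by-block.

M has Jordan form
J =
  [6, 1, 0]
  [0, 6, 1]
  [0, 0, 6]
(up to reordering of blocks).

Per-block formulas:
  For a 3×3 Jordan block J_3(6): exp(t · J_3(6)) = e^(6t)·(I + t·N + (t^2/2)·N^2), where N is the 3×3 nilpotent shift.

After assembling e^{tJ} and conjugating by P, we get:

e^{tM} =
  [t*exp(6*t) + exp(6*t), -t*exp(6*t), 0]
  [t*exp(6*t), -t*exp(6*t) + exp(6*t), 0]
  [-t^2*exp(6*t)/2 - t*exp(6*t), t^2*exp(6*t)/2, exp(6*t)]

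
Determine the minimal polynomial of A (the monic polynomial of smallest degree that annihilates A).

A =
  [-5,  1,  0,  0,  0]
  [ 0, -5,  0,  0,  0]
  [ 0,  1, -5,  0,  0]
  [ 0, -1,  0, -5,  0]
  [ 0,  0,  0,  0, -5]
x^2 + 10*x + 25

The characteristic polynomial is χ_A(x) = (x + 5)^5, so the eigenvalues are known. The minimal polynomial is
  m_A(x) = Π_λ (x − λ)^{k_λ}
where k_λ is the size of the *largest* Jordan block for λ (equivalently, the smallest k with (A − λI)^k v = 0 for every generalised eigenvector v of λ).

  λ = -5: largest Jordan block has size 2, contributing (x + 5)^2

So m_A(x) = (x + 5)^2 = x^2 + 10*x + 25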